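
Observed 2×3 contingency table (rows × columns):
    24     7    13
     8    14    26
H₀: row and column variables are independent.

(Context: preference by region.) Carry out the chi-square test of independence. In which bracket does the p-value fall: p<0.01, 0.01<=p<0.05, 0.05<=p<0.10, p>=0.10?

p-value bracket: p<0.01

Row totals [44, 48], col totals [32, 21, 39], n=92
χ² = (24−15.30)²/15.30 + (7−10.04)²/10.04 + (13−18.65)²/18.65 + (8−16.70)²/16.70 + (14−10.96)²/10.96 + (26−20.35)²/20.35 = 14.5202
df = 2
p-value (upper-tail) = 0.00070
→ bracket: p<0.01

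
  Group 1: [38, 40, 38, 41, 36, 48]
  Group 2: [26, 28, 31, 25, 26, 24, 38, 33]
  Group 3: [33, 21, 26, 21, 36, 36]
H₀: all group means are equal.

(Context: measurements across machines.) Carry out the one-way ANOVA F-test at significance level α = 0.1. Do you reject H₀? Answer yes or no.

reject H₀: yes

Group means [40.17, 28.88, 28.83], grand mean 32.250
SSB = Σnᵢ(x̄ᵢ−x̄)² = 537.208; SSW = ΣΣ(x−x̄ᵢ)² = 500.542
MSB = 537.208/2 = 268.6042; MSW = 500.542/17 = 29.4436
F = MSB/MSW = 9.1227
df = (2, 17)
p-value (upper-tail) = 0.00203
At α=0.1: p < α → reject H₀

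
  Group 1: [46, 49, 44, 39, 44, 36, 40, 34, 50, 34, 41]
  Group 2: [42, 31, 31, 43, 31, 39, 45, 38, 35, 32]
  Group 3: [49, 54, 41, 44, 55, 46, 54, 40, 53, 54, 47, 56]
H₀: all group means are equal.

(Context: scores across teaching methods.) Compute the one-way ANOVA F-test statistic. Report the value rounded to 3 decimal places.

Group means [41.55, 36.70, 49.42], grand mean 42.939
SSB = Σnᵢ(x̄ᵢ−x̄)² = 914.135; SSW = ΣΣ(x−x̄ᵢ)² = 935.744
MSB = 914.135/2 = 457.0674; MSW = 935.744/30 = 31.1915
F = MSB/MSW = 14.6536
df = (2, 30)

test statistic = 14.654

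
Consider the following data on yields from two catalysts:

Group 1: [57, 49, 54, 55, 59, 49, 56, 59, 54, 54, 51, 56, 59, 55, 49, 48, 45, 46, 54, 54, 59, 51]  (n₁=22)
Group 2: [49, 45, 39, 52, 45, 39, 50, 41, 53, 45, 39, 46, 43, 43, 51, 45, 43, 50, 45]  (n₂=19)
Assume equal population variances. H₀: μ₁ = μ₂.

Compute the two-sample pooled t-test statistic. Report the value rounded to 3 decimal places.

x̄₁=53.318, s₁=4.269, n₁=22
x̄₂=45.421, s₂=4.401, n₂=19
s_p² = [21·4.269² + 18·4.401²]/39 = 18.7540
SE = √(s_p²·(1/22+1/19)) = 1.3563
t = (53.318−45.421)/1.3563 = 5.8226
df = 39

test statistic = 5.823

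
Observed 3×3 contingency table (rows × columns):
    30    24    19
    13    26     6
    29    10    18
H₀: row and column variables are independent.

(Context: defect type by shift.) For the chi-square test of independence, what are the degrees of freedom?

df = (r−1)(c−1) = (3−1)·(3−1) = 4

degrees of freedom = 4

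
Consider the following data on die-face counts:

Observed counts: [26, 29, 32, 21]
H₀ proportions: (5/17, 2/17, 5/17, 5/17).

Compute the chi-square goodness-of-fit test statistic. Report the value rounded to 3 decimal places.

test statistic = 25.592

n = 108; E_i = n·p_i = [31.76, 12.71, 31.76, 31.76]
χ² = (26−31.76)²/31.76 + (29−12.71)²/12.71 + (32−31.76)²/31.76 + (21−31.76)²/31.76 = 25.5917
df = 3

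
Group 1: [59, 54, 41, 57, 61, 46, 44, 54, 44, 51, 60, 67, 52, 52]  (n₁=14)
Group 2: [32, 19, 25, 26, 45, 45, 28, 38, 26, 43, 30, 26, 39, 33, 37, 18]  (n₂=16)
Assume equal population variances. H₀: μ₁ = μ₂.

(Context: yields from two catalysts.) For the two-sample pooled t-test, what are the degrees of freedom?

degrees of freedom = 28

df = n₁ + n₂ − 2 = 14 + 16 − 2 = 28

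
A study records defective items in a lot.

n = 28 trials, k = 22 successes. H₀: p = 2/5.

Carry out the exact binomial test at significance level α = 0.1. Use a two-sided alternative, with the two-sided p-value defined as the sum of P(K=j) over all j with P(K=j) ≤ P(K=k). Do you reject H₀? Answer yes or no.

reject H₀: yes

Exact binomial: n=28, k=22, p₀=2/5=0.4000
P(X=j) = C(n,j)·p₀^j·(1−p₀)^(n−j); p = Σ P(X=j) over j with P(X=j) ≤ P(X=22)
p-value (two-sided) = 0.00005
At α=0.1: p < α → reject H₀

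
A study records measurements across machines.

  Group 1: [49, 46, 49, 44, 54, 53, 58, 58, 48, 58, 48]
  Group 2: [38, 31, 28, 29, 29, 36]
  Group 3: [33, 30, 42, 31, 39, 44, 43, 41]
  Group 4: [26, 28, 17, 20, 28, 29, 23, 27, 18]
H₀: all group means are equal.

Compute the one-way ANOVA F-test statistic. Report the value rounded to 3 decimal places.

test statistic = 53.193

Group means [51.36, 31.83, 37.88, 24.00], grand mean 37.500
SSB = Σnᵢ(x̄ᵢ−x̄)² = 3948.246; SSW = ΣΣ(x−x̄ᵢ)² = 742.254
MSB = 3948.246/3 = 1316.0821; MSW = 742.254/30 = 24.7418
F = MSB/MSW = 53.1927
df = (3, 30)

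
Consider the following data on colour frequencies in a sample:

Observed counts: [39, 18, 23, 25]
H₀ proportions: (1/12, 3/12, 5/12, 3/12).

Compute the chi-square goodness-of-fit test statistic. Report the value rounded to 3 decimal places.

n = 105; E_i = n·p_i = [8.75, 26.25, 43.75, 26.25]
χ² = (39−8.75)²/8.75 + (18−26.25)²/26.25 + (23−43.75)²/43.75 + (25−26.25)²/26.25 = 117.0724
df = 3

test statistic = 117.072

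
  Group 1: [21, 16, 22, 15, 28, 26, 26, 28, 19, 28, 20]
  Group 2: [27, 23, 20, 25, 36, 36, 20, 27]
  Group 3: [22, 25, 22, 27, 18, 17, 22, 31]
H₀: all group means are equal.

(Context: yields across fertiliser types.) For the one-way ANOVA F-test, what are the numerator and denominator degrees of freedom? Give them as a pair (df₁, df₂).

k = 3 groups, N = 27 total
df = (k−1, N−k) = (3−1, 27−3) = (2, 24)

degrees of freedom = [2, 24]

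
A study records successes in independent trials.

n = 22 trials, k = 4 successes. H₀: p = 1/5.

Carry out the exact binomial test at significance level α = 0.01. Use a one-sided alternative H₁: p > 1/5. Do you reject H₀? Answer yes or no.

Exact binomial: n=22, k=4, p₀=1/5=0.2000
P(X≥4) from Σ C(n,i)·p₀^i·(1−p₀)^(n−i)
p-value (one-sided, H₁ greater) = 0.66796
At α=0.01: p ≥ α → fail to reject H₀

reject H₀: no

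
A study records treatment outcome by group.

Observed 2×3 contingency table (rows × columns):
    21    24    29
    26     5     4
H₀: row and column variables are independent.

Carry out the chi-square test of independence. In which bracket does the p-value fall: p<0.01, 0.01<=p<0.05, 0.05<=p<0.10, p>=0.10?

Row totals [74, 35], col totals [47, 29, 33], n=109
χ² = (21−31.91)²/31.91 + (24−19.69)²/19.69 + (29−22.40)²/22.40 + (26−15.09)²/15.09 + (5−9.31)²/9.31 + (4−10.60)²/10.60 = 20.6030
df = 2
p-value (upper-tail) = 0.00003
→ bracket: p<0.01

p-value bracket: p<0.01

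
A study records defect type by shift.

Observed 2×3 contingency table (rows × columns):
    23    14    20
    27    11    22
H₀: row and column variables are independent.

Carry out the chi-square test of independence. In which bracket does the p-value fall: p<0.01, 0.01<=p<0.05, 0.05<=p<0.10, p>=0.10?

p-value bracket: p>=0.10

Row totals [57, 60], col totals [50, 25, 42], n=117
χ² = (23−24.36)²/24.36 + (14−12.18)²/12.18 + (20−20.46)²/20.46 + (27−25.64)²/25.64 + (11−12.82)²/12.82 + (22−21.54)²/21.54 = 0.6988
df = 2
p-value (upper-tail) = 0.70512
→ bracket: p>=0.10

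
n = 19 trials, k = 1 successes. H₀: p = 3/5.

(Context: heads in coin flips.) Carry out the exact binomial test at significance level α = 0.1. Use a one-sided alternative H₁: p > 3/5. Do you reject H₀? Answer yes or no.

reject H₀: no

Exact binomial: n=19, k=1, p₀=3/5=0.6000
P(X≥1) from Σ C(n,i)·p₀^i·(1−p₀)^(n−i)
p-value (one-sided, H₁ greater) = 1.00000
At α=0.1: p ≥ α → fail to reject H₀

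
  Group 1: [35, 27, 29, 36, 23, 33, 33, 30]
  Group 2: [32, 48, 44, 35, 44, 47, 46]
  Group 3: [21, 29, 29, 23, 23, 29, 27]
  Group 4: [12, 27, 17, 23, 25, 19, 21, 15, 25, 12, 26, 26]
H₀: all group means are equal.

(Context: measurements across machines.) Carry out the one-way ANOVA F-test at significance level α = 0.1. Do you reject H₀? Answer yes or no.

Group means [30.75, 42.29, 25.86, 20.67], grand mean 28.559
SSB = Σnᵢ(x̄ᵢ−x̄)² = 2155.930; SSW = ΣΣ(x−x̄ᵢ)² = 776.452
MSB = 2155.930/3 = 718.6433; MSW = 776.452/30 = 25.8817
F = MSB/MSW = 27.7664
df = (3, 30)
p-value (upper-tail) = 0.00000
At α=0.1: p < α → reject H₀

reject H₀: yes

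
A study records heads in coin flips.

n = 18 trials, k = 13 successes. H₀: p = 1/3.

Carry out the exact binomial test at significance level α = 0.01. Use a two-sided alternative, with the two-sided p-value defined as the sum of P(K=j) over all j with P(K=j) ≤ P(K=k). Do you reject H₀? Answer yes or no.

Exact binomial: n=18, k=13, p₀=1/3=0.3333
P(X=j) = C(n,j)·p₀^j·(1−p₀)^(n−j); p = Σ P(X=j) over j with P(X=j) ≤ P(X=13)
p-value (two-sided) = 0.00153
At α=0.01: p < α → reject H₀

reject H₀: yes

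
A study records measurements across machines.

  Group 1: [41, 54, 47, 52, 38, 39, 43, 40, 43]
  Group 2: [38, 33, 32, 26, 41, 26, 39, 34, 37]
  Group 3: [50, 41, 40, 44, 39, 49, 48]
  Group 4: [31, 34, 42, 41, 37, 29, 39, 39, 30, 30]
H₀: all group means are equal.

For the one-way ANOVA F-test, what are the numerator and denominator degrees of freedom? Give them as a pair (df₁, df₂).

degrees of freedom = [3, 31]

k = 4 groups, N = 35 total
df = (k−1, N−k) = (4−1, 35−4) = (3, 31)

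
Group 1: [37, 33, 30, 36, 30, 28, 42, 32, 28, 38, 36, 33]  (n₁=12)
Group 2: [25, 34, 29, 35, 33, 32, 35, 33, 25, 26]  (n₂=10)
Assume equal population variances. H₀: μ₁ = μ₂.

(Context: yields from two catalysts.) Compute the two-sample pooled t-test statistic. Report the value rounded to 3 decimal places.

test statistic = 1.598

x̄₁=33.583, s₁=4.316, n₁=12
x̄₂=30.700, s₂=4.084, n₂=10
s_p² = [11·4.316² + 9·4.084²]/20 = 17.7508
SE = √(s_p²·(1/12+1/10)) = 1.8040
t = (33.583−30.700)/1.8040 = 1.5983
df = 20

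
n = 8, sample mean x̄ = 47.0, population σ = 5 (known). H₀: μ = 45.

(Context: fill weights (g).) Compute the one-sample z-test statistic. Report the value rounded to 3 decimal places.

test statistic = 1.131

SE = σ/√n = 5/√8 = 1.7678
z = (x̄−μ₀)/SE = (47.0−45)/1.7678 = 1.1314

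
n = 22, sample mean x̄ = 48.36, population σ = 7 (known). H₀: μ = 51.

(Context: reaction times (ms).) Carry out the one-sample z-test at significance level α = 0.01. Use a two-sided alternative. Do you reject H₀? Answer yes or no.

SE = σ/√n = 7/√22 = 1.4924
z = (x̄−μ₀)/SE = (48.36−51)/1.4924 = -1.7690
p-value (two-sided) = 0.07690
At α=0.01: p ≥ α → fail to reject H₀

reject H₀: no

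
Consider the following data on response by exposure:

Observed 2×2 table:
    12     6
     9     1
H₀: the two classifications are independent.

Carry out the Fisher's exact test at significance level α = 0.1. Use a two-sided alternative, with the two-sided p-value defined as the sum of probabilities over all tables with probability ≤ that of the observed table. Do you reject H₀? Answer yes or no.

Margins: r₁=18, r₂=10, c₁=21, c₂=7, n=28
p_obs = C(18,12)·C(10,9)/C(28,21); sum pmf over tables with pmf ≤ p_obs
p-value (two-sided) = 0.36424
At α=0.1: p ≥ α → fail to reject H₀

reject H₀: no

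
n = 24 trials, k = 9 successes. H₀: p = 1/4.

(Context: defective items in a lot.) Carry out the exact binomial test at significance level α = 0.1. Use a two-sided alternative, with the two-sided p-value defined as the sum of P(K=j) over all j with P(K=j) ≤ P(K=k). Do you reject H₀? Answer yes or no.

Exact binomial: n=24, k=9, p₀=1/4=0.2500
P(X=j) = C(n,j)·p₀^j·(1−p₀)^(n−j); p = Σ P(X=j) over j with P(X=j) ≤ P(X=9)
p-value (two-sided) = 0.16112
At α=0.1: p ≥ α → fail to reject H₀

reject H₀: no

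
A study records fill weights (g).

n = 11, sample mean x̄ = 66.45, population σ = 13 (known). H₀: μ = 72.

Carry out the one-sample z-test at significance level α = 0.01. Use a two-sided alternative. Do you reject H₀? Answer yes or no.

reject H₀: no

SE = σ/√n = 13/√11 = 3.9196
z = (x̄−μ₀)/SE = (66.45−72)/3.9196 = -1.4159
p-value (two-sided) = 0.15679
At α=0.01: p ≥ α → fail to reject H₀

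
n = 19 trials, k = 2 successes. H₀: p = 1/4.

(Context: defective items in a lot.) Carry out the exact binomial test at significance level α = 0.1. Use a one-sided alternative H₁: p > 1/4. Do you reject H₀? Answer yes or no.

reject H₀: no

Exact binomial: n=19, k=2, p₀=1/4=0.2500
P(X≥2) from Σ C(n,i)·p₀^i·(1−p₀)^(n−i)
p-value (one-sided, H₁ greater) = 0.96899
At α=0.1: p ≥ α → fail to reject H₀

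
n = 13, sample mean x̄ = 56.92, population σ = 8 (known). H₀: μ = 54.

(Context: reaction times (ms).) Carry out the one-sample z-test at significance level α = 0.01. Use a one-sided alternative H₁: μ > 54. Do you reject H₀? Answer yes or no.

reject H₀: no

SE = σ/√n = 8/√13 = 2.2188
z = (x̄−μ₀)/SE = (56.92−54)/2.2188 = 1.3160
p-value (one-sided, H₁ greater) = 0.09408
At α=0.01: p ≥ α → fail to reject H₀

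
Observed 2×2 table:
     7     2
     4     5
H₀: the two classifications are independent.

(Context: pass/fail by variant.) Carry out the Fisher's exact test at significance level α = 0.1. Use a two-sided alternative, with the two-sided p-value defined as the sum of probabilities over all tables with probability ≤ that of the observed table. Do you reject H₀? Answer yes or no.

Margins: r₁=9, r₂=9, c₁=11, c₂=7, n=18
p_obs = C(9,7)·C(9,4)/C(18,11); sum pmf over tables with pmf ≤ p_obs
p-value (two-sided) = 0.33484
At α=0.1: p ≥ α → fail to reject H₀

reject H₀: no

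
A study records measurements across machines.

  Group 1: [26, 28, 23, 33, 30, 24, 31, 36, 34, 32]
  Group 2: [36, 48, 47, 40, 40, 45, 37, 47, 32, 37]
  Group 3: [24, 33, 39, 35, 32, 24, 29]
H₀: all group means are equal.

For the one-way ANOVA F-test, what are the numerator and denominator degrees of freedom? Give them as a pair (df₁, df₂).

degrees of freedom = [2, 24]

k = 3 groups, N = 27 total
df = (k−1, N−k) = (3−1, 27−3) = (2, 24)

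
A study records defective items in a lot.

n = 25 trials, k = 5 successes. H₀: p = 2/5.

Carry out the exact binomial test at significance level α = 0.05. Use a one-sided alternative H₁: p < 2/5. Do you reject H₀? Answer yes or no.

Exact binomial: n=25, k=5, p₀=2/5=0.4000
P(X≤5) from Σ C(n,i)·p₀^i·(1−p₀)^(n−i)
p-value (one-sided, H₁ less) = 0.02936
At α=0.05: p < α → reject H₀

reject H₀: yes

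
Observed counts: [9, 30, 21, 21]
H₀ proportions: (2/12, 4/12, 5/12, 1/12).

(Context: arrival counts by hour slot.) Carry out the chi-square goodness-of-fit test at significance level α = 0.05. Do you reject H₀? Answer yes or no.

reject H₀: yes

n = 81; E_i = n·p_i = [13.50, 27.00, 33.75, 6.75]
χ² = (9−13.50)²/13.50 + (30−27.00)²/27.00 + (21−33.75)²/33.75 + (21−6.75)²/6.75 = 36.7333
df = 3
p-value (upper-tail) = 0.00000
At α=0.05: p < α → reject H₀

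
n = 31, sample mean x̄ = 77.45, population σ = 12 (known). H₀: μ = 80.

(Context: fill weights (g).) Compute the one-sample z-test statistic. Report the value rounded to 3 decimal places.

test statistic = -1.183

SE = σ/√n = 12/√31 = 2.1553
z = (x̄−μ₀)/SE = (77.45−80)/2.1553 = -1.1831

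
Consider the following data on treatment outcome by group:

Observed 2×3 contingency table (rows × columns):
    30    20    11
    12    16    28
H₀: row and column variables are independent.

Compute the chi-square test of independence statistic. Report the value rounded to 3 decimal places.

test statistic = 15.383

Row totals [61, 56], col totals [42, 36, 39], n=117
χ² = (30−21.90)²/21.90 + (20−18.77)²/18.77 + (11−20.33)²/20.33 + (12−20.10)²/20.10 + (16−17.23)²/17.23 + (28−18.67)²/18.67 = 15.3834
df = 2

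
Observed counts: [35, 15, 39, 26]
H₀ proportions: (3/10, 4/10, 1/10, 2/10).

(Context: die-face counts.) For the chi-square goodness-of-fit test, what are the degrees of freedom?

df = k − 1 = 4 − 1 = 3

degrees of freedom = 3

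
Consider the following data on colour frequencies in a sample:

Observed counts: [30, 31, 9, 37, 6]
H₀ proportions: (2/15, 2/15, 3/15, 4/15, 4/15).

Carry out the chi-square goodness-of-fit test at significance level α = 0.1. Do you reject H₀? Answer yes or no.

n = 113; E_i = n·p_i = [15.07, 15.07, 22.60, 30.13, 30.13]
χ² = (30−15.07)²/15.07 + (31−15.07)²/15.07 + (9−22.60)²/22.60 + (37−30.13)²/30.13 + (6−30.13)²/30.13 = 60.7279
df = 4
p-value (upper-tail) = 0.00000
At α=0.1: p < α → reject H₀

reject H₀: yes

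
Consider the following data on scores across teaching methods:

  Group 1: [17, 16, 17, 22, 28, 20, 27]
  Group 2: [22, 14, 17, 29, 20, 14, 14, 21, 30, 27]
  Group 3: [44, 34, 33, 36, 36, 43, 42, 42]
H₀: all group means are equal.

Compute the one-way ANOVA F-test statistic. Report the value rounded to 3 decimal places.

test statistic = 30.467

Group means [21.00, 20.80, 38.75], grand mean 26.600
SSB = Σnᵢ(x̄ᵢ−x̄)² = 1736.900; SSW = ΣΣ(x−x̄ᵢ)² = 627.100
MSB = 1736.900/2 = 868.4500; MSW = 627.100/22 = 28.5045
F = MSB/MSW = 30.4671
df = (2, 22)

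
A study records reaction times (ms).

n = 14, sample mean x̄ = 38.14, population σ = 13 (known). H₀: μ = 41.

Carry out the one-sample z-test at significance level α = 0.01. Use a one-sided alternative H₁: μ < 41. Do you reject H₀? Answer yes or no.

reject H₀: no

SE = σ/√n = 13/√14 = 3.4744
z = (x̄−μ₀)/SE = (38.14−41)/3.4744 = -0.8232
p-value (one-sided, H₁ less) = 0.20521
At α=0.01: p ≥ α → fail to reject H₀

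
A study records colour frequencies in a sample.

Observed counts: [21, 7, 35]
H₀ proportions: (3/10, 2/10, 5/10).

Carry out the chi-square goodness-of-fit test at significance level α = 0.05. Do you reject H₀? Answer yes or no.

reject H₀: no

n = 63; E_i = n·p_i = [18.90, 12.60, 31.50]
χ² = (21−18.90)²/18.90 + (7−12.60)²/12.60 + (35−31.50)²/31.50 = 3.1111
df = 2
p-value (upper-tail) = 0.21107
At α=0.05: p ≥ α → fail to reject H₀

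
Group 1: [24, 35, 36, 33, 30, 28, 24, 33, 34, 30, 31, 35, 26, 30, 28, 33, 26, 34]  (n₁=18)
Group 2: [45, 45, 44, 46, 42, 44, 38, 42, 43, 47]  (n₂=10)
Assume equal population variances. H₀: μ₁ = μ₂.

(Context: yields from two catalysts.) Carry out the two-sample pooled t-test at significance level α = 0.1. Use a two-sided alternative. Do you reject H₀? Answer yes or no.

x̄₁=30.556, s₁=3.854, n₁=18
x̄₂=43.600, s₂=2.547, n₂=10
s_p² = [17·3.854² + 9·2.547²]/26 = 11.9556
SE = √(s_p²·(1/18+1/10)) = 1.3637
t = (30.556−43.600)/1.3637 = -9.5653
df = 26
p-value (two-sided) = 0.00000
At α=0.1: p < α → reject H₀

reject H₀: yes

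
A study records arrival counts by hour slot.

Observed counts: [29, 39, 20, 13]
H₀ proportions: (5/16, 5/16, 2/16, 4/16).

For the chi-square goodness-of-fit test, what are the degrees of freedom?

degrees of freedom = 3

df = k − 1 = 4 − 1 = 3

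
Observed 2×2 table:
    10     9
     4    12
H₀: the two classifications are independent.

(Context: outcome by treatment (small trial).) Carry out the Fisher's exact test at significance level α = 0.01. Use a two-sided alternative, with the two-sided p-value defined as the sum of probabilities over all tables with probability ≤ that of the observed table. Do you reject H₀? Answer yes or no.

Margins: r₁=19, r₂=16, c₁=14, c₂=21, n=35
p_obs = C(19,10)·C(16,4)/C(35,14); sum pmf over tables with pmf ≤ p_obs
p-value (two-sided) = 0.16619
At α=0.01: p ≥ α → fail to reject H₀

reject H₀: no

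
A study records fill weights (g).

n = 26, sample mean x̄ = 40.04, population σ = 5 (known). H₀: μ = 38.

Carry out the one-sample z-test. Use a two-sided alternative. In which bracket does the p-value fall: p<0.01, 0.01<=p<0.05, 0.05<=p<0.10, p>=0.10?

p-value bracket: 0.01<=p<0.05

SE = σ/√n = 5/√26 = 0.9806
z = (x̄−μ₀)/SE = (40.04−38)/0.9806 = 2.0804
p-value (two-sided) = 0.03749
→ bracket: 0.01<=p<0.05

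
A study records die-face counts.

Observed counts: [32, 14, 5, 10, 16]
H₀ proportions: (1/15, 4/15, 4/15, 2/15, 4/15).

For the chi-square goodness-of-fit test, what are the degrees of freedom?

degrees of freedom = 4

df = k − 1 = 5 − 1 = 4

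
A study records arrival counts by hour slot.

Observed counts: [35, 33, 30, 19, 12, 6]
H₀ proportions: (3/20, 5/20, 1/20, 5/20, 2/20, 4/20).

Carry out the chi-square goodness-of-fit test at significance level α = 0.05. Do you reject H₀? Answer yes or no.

n = 135; E_i = n·p_i = [20.25, 33.75, 6.75, 33.75, 13.50, 27.00]
χ² = (35−20.25)²/20.25 + (33−33.75)²/33.75 + (30−6.75)²/6.75 + (19−33.75)²/33.75 + (12−13.50)²/13.50 + (6−27.00)²/27.00 = 113.7901
df = 5
p-value (upper-tail) = 0.00000
At α=0.05: p < α → reject H₀

reject H₀: yes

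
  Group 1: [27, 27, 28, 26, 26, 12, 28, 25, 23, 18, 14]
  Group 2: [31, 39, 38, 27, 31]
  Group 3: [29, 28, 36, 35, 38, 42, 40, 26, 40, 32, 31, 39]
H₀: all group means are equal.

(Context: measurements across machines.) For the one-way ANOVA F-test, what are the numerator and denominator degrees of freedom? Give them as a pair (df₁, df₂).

degrees of freedom = [2, 25]

k = 3 groups, N = 28 total
df = (k−1, N−k) = (3−1, 28−3) = (2, 25)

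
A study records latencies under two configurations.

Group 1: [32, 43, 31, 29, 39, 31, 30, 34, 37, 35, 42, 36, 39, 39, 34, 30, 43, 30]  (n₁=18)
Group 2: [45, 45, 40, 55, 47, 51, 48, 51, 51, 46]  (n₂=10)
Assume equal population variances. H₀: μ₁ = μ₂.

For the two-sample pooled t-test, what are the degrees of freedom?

degrees of freedom = 26

df = n₁ + n₂ − 2 = 18 + 10 − 2 = 26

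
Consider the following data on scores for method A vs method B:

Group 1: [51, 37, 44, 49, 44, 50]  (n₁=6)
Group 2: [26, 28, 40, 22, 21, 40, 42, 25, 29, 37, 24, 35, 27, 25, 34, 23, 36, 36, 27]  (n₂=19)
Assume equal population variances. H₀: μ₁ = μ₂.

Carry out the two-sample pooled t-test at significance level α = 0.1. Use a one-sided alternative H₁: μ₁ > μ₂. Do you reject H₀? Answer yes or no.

x̄₁=45.833, s₁=5.269, n₁=6
x̄₂=30.368, s₂=6.759, n₂=19
s_p² = [5·5.269² + 18·6.759²]/23 = 41.7937
SE = √(s_p²·(1/6+1/19)) = 3.0274
t = (45.833−30.368)/3.0274 = 5.1083
df = 23
p-value (one-sided, H₁ greater) = 0.00002
At α=0.1: p < α → reject H₀

reject H₀: yes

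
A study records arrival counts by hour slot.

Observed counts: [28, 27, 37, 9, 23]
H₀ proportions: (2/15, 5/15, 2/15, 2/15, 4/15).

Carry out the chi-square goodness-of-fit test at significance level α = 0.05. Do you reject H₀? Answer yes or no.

n = 124; E_i = n·p_i = [16.53, 41.33, 16.53, 16.53, 33.07]
χ² = (28−16.53)²/16.53 + (27−41.33)²/41.33 + (37−16.53)²/16.53 + (9−16.53)²/16.53 + (23−33.07)²/33.07 = 44.7560
df = 4
p-value (upper-tail) = 0.00000
At α=0.05: p < α → reject H₀

reject H₀: yes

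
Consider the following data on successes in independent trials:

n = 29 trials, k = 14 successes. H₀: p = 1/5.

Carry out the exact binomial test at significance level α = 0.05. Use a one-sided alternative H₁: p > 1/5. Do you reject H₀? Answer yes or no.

reject H₀: yes

Exact binomial: n=29, k=14, p₀=1/5=0.2000
P(X≥14) from Σ C(n,i)·p₀^i·(1−p₀)^(n−i)
p-value (one-sided, H₁ greater) = 0.00059
At α=0.05: p < α → reject H₀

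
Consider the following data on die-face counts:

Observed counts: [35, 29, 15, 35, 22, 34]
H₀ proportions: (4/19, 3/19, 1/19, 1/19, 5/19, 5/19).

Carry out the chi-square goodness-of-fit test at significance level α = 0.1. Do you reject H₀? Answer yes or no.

reject H₀: yes

n = 170; E_i = n·p_i = [35.79, 26.84, 8.95, 8.95, 44.74, 44.74]
χ² = (35−35.79)²/35.79 + (29−26.84)²/26.84 + (15−8.95)²/8.95 + (35−8.95)²/8.95 + (22−44.74)²/44.74 + (34−44.74)²/44.74 = 94.2770
df = 5
p-value (upper-tail) = 0.00000
At α=0.1: p < α → reject H₀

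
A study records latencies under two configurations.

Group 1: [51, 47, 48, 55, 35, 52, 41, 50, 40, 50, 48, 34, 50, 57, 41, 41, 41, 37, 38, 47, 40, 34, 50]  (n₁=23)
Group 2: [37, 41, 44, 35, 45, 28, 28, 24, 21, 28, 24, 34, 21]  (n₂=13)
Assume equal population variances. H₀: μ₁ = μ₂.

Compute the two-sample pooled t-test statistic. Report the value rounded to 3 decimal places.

x̄₁=44.652, s₁=6.813, n₁=23
x̄₂=31.538, s₂=8.403, n₂=13
s_p² = [22·6.813² + 12·8.403²]/34 = 54.9544
SE = √(s_p²·(1/23+1/13)) = 2.5723
t = (44.652−31.538)/2.5723 = 5.0981
df = 34

test statistic = 5.098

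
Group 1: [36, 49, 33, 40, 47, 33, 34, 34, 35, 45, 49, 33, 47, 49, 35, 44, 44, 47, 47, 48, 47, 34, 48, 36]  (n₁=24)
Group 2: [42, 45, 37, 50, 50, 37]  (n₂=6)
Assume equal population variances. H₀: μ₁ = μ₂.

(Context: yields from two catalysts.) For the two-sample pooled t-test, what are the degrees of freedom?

degrees of freedom = 28

df = n₁ + n₂ − 2 = 24 + 6 − 2 = 28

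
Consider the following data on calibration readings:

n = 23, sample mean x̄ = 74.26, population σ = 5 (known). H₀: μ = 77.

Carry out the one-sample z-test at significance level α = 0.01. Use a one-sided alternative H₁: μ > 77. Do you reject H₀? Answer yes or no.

reject H₀: no

SE = σ/√n = 5/√23 = 1.0426
z = (x̄−μ₀)/SE = (74.26−77)/1.0426 = -2.6281
p-value (one-sided, H₁ greater) = 0.99571
At α=0.01: p ≥ α → fail to reject H₀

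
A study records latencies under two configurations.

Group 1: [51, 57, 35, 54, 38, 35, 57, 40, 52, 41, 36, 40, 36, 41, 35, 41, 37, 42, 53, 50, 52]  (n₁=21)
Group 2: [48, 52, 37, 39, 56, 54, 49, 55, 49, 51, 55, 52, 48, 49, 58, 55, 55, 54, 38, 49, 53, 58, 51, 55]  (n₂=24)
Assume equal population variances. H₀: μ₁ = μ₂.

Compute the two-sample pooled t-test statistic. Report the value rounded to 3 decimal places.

x̄₁=43.952, s₁=7.909, n₁=21
x̄₂=50.833, s₂=5.784, n₂=24
s_p² = [20·7.909² + 23·5.784²]/43 = 46.9834
SE = √(s_p²·(1/21+1/24)) = 2.0482
t = (43.952−50.833)/2.0482 = -3.3596
df = 43

test statistic = -3.360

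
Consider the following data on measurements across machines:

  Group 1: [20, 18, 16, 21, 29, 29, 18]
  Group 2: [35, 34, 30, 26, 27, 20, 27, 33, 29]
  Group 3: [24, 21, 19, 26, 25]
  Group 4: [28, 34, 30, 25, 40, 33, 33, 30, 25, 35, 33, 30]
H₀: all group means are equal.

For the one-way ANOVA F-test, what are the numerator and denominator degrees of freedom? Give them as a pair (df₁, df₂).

degrees of freedom = [3, 29]

k = 4 groups, N = 33 total
df = (k−1, N−k) = (4−1, 33−4) = (3, 29)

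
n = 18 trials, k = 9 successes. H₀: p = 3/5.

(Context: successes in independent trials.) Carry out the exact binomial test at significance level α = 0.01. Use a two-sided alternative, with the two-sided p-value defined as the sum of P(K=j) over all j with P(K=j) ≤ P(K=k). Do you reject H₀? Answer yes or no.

reject H₀: no

Exact binomial: n=18, k=9, p₀=3/5=0.6000
P(X=j) = C(n,j)·p₀^j·(1−p₀)^(n−j); p = Σ P(X=j) over j with P(X=j) ≤ P(X=9)
p-value (two-sided) = 0.47192
At α=0.01: p ≥ α → fail to reject H₀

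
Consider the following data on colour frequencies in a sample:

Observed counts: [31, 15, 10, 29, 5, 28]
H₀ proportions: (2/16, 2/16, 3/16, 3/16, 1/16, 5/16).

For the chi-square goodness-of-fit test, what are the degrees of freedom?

df = k − 1 = 6 − 1 = 5

degrees of freedom = 5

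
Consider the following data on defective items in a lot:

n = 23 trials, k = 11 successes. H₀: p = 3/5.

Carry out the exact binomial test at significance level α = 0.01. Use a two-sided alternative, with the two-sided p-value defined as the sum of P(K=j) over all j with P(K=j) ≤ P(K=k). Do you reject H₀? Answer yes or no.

Exact binomial: n=23, k=11, p₀=3/5=0.6000
P(X=j) = C(n,j)·p₀^j·(1−p₀)^(n−j); p = Σ P(X=j) over j with P(X=j) ≤ P(X=11)
p-value (two-sided) = 0.28760
At α=0.01: p ≥ α → fail to reject H₀

reject H₀: no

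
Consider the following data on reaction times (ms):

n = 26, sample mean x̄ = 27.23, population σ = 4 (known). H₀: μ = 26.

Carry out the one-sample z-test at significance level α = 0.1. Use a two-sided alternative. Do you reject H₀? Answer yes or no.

reject H₀: no

SE = σ/√n = 4/√26 = 0.7845
z = (x̄−μ₀)/SE = (27.23−26)/0.7845 = 1.5679
p-value (two-sided) = 0.11689
At α=0.1: p ≥ α → fail to reject H₀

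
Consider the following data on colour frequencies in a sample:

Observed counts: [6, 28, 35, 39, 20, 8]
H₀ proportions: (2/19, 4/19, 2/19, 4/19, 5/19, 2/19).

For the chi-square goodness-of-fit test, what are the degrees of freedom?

df = k − 1 = 6 − 1 = 5

degrees of freedom = 5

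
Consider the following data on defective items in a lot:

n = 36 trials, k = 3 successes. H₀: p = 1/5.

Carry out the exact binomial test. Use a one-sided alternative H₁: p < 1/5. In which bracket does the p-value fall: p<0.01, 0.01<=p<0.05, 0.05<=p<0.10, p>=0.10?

Exact binomial: n=36, k=3, p₀=1/5=0.2000
P(X≤3) from Σ C(n,i)·p₀^i·(1−p₀)^(n−i)
p-value (one-sided, H₁ less) = 0.05223
→ bracket: 0.05<=p<0.10

p-value bracket: 0.05<=p<0.10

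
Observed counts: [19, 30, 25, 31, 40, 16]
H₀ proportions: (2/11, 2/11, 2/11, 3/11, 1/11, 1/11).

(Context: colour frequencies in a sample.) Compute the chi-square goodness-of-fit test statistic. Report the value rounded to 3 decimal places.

test statistic = 52.122

n = 161; E_i = n·p_i = [29.27, 29.27, 29.27, 43.91, 14.64, 14.64]
χ² = (19−29.27)²/29.27 + (30−29.27)²/29.27 + (25−29.27)²/29.27 + (31−43.91)²/43.91 + (40−14.64)²/14.64 + (16−14.64)²/14.64 = 52.1222
df = 5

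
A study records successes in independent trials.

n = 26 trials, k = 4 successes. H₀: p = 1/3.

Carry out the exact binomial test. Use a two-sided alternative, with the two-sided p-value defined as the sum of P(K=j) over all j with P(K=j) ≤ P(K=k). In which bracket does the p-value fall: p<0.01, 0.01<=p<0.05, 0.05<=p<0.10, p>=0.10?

Exact binomial: n=26, k=4, p₀=1/3=0.3333
P(X=j) = C(n,j)·p₀^j·(1−p₀)^(n−j); p = Σ P(X=j) over j with P(X=j) ≤ P(X=4)
p-value (two-sided) = 0.06052
→ bracket: 0.05<=p<0.10

p-value bracket: 0.05<=p<0.10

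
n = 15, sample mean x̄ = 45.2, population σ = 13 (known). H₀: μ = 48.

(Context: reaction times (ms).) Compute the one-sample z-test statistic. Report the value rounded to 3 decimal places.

SE = σ/√n = 13/√15 = 3.3566
z = (x̄−μ₀)/SE = (45.2−48)/3.3566 = -0.8342

test statistic = -0.834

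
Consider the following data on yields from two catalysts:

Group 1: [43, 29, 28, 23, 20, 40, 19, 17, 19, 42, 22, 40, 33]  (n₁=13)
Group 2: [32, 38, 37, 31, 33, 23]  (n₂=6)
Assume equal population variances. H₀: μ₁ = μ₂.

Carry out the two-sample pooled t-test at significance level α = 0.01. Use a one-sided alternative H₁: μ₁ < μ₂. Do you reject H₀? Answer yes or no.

x̄₁=28.846, s₁=9.720, n₁=13
x̄₂=32.333, s₂=5.354, n₂=6
s_p² = [12·9.720² + 5·5.354²]/17 = 75.1192
SE = √(s_p²·(1/13+1/6)) = 4.2776
t = (28.846−32.333)/4.2776 = -0.8152
df = 17
p-value (one-sided, H₁ less) = 0.21311
At α=0.01: p ≥ α → fail to reject H₀

reject H₀: no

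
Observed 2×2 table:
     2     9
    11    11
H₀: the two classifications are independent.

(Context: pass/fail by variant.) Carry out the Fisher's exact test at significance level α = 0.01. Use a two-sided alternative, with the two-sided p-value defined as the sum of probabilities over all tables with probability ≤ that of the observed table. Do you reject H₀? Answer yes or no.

reject H₀: no

Margins: r₁=11, r₂=22, c₁=13, c₂=20, n=33
p_obs = C(11,2)·C(22,11)/C(33,13); sum pmf over tables with pmf ≤ p_obs
p-value (two-sided) = 0.13224
At α=0.01: p ≥ α → fail to reject H₀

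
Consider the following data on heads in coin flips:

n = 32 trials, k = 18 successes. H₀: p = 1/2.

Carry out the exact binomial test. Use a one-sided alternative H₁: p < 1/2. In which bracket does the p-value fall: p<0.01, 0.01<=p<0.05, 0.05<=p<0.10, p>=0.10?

Exact binomial: n=32, k=18, p₀=1/2=0.5000
P(X≤18) from Σ C(n,i)·p₀^i·(1−p₀)^(n−i)
p-value (one-sided, H₁ less) = 0.81146
→ bracket: p>=0.10

p-value bracket: p>=0.10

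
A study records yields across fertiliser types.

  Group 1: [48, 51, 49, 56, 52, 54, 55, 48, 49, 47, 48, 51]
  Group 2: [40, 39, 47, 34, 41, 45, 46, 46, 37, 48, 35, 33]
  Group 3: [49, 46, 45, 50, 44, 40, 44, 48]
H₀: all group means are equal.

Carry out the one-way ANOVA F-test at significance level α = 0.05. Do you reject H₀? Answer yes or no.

Group means [50.67, 40.92, 45.75], grand mean 45.781
SSB = Σnᵢ(x̄ᵢ−x̄)² = 570.385; SSW = ΣΣ(x−x̄ᵢ)² = 495.083
MSB = 570.385/2 = 285.1927; MSW = 495.083/29 = 17.0718
F = MSB/MSW = 16.7054
df = (2, 29)
p-value (upper-tail) = 0.00001
At α=0.05: p < α → reject H₀

reject H₀: yes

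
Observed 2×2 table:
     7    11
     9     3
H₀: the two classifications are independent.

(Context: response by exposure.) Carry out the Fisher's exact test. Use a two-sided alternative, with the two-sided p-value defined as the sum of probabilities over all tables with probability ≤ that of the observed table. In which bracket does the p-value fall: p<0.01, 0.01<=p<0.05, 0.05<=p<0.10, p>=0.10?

Margins: r₁=18, r₂=12, c₁=16, c₂=14, n=30
p_obs = C(18,7)·C(12,9)/C(30,16); sum pmf over tables with pmf ≤ p_obs
p-value (two-sided) = 0.07172
→ bracket: 0.05<=p<0.10

p-value bracket: 0.05<=p<0.10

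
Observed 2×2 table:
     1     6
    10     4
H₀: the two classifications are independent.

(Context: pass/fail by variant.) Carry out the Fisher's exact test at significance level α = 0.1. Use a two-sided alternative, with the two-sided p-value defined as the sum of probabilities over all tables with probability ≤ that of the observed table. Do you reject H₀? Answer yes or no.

Margins: r₁=7, r₂=14, c₁=11, c₂=10, n=21
p_obs = C(7,1)·C(14,10)/C(21,11); sum pmf over tables with pmf ≤ p_obs
p-value (two-sided) = 0.02374
At α=0.1: p < α → reject H₀

reject H₀: yes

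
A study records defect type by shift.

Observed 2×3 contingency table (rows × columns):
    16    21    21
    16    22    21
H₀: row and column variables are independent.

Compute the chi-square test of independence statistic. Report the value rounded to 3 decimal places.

test statistic = 0.015

Row totals [58, 59], col totals [32, 43, 42], n=117
χ² = (16−15.86)²/15.86 + (21−21.32)²/21.32 + (21−20.82)²/20.82 + (16−16.14)²/16.14 + (22−21.68)²/21.68 + (21−21.18)²/21.18 = 0.0147
df = 2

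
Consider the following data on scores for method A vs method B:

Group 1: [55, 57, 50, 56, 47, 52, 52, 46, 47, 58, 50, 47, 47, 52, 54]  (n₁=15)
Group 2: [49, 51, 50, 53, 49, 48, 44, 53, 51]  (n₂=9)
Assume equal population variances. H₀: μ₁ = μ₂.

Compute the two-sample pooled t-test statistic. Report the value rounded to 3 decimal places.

x̄₁=51.333, s₁=4.030, n₁=15
x̄₂=49.778, s₂=2.774, n₂=9
s_p² = [14·4.030² + 8·2.774²]/22 = 13.1313
SE = √(s_p²·(1/15+1/9)) = 1.5279
t = (51.333−49.778)/1.5279 = 1.0181
df = 22

test statistic = 1.018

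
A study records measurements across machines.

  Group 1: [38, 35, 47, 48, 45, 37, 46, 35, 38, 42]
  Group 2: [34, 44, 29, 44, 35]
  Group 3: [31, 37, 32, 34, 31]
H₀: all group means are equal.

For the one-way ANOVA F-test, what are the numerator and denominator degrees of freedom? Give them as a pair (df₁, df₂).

k = 3 groups, N = 20 total
df = (k−1, N−k) = (3−1, 20−3) = (2, 17)

degrees of freedom = [2, 17]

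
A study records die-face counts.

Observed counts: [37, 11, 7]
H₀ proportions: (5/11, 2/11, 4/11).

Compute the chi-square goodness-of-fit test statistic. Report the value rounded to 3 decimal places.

n = 55; E_i = n·p_i = [25.00, 10.00, 20.00]
χ² = (37−25.00)²/25.00 + (11−10.00)²/10.00 + (7−20.00)²/20.00 = 14.3100
df = 2

test statistic = 14.310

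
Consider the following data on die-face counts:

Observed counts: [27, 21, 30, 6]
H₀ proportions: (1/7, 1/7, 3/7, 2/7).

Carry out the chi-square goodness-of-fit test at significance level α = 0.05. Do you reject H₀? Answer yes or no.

reject H₀: yes

n = 84; E_i = n·p_i = [12.00, 12.00, 36.00, 24.00]
χ² = (27−12.00)²/12.00 + (21−12.00)²/12.00 + (30−36.00)²/36.00 + (6−24.00)²/24.00 = 40.0000
df = 3
p-value (upper-tail) = 0.00000
At α=0.05: p < α → reject H₀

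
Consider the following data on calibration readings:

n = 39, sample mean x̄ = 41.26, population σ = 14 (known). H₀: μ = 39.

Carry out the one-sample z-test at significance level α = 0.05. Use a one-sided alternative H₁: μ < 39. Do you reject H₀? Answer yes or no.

SE = σ/√n = 14/√39 = 2.2418
z = (x̄−μ₀)/SE = (41.26−39)/2.2418 = 1.0081
p-value (one-sided, H₁ less) = 0.84330
At α=0.05: p ≥ α → fail to reject H₀

reject H₀: no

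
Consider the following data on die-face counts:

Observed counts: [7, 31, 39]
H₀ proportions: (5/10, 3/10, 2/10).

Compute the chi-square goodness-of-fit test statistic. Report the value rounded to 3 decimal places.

test statistic = 64.641

n = 77; E_i = n·p_i = [38.50, 23.10, 15.40]
χ² = (7−38.50)²/38.50 + (31−23.10)²/23.10 + (39−15.40)²/15.40 = 64.6407
df = 2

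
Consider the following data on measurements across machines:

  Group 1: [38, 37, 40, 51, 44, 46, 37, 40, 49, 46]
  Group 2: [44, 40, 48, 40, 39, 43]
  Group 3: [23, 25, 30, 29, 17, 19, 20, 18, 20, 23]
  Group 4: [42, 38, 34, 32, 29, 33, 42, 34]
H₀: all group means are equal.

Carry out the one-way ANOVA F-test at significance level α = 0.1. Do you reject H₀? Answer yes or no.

reject H₀: yes

Group means [42.80, 42.33, 22.40, 35.50], grand mean 35.000
SSB = Σnᵢ(x̄ᵢ−x̄)² = 2520.667; SSW = ΣΣ(x−x̄ᵢ)² = 627.333
MSB = 2520.667/3 = 840.2222; MSW = 627.333/30 = 20.9111
F = MSB/MSW = 40.1807
df = (3, 30)
p-value (upper-tail) = 0.00000
At α=0.1: p < α → reject H₀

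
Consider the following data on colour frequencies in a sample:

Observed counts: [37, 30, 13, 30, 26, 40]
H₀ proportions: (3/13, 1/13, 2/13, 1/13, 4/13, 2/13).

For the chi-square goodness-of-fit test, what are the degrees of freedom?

df = k − 1 = 6 − 1 = 5

degrees of freedom = 5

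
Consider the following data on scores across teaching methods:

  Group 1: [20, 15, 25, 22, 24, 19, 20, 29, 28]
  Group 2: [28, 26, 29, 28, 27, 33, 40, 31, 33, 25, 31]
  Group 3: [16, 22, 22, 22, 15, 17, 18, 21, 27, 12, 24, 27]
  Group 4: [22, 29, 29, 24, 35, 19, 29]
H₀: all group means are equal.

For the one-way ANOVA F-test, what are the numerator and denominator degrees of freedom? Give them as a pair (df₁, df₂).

degrees of freedom = [3, 35]

k = 4 groups, N = 39 total
df = (k−1, N−k) = (4−1, 39−4) = (3, 35)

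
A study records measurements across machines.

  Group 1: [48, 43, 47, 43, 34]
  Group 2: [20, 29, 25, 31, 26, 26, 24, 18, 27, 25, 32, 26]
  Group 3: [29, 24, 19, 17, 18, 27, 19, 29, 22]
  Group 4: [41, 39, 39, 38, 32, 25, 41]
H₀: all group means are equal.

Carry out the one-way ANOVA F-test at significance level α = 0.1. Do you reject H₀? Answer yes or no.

reject H₀: yes

Group means [43.00, 25.75, 22.67, 36.43], grand mean 29.788
SSB = Σnᵢ(x̄ᵢ−x̄)² = 1833.551; SSW = ΣΣ(x−x̄ᵢ)² = 687.964
MSB = 1833.551/3 = 611.1836; MSW = 687.964/29 = 23.7229
F = MSB/MSW = 25.7634
df = (3, 29)
p-value (upper-tail) = 0.00000
At α=0.1: p < α → reject H₀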